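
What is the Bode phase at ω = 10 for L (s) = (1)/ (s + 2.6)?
Substitute s = j*10: L(j10) = 0.0243537 - 0.093668j.
∠L(j10) = atan2(Im, Re) = atan2(-0.093668, 0.0243537) = -75.43°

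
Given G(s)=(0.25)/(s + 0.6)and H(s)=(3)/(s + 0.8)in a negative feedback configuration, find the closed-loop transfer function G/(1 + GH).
Closed-loop T = G/(1+GH).
Numerator: G_num * H_den = 0.25*s + 0.2.
Denominator: G_den * H_den + G_num * H_num = (s^2 + 1.4*s + 0.48) + (0.75) = s^2 + 1.4*s + 1.23.
T(s) = (0.25*s + 0.2)/(s^2 + 1.4*s + 1.23)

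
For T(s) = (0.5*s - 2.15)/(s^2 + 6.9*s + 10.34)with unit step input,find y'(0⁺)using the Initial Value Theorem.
IVT: y'(0⁺) = lim_{s→∞} s²·Y(s) = lim_{s→∞} s·T(s).
deg(num) = 1, deg(den) = 2, relative degree = 1, so s·T(s) → (leading num)/(leading den) = 0.5/1 = 0.5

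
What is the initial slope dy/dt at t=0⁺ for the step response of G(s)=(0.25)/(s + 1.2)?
IVT: y'(0⁺) = lim_{s→∞} s²·Y(s) = lim_{s→∞} s·G(s).
deg(num) = 0, deg(den) = 1, relative degree = 1, so s·G(s) → (leading num)/(leading den) = 0.25/1 = 0.25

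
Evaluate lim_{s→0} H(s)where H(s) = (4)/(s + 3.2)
DC gain = H(0) = num(0)/den(0) = 4/3.2 = 1.25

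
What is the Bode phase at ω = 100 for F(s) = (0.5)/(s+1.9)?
Substitute s = j*100: F(j100) = 9.49657e-05 - 0.0049982j.
∠F(j100) = atan2(Im, Re) = atan2(-0.0049982, 9.49657e-05) = -88.91°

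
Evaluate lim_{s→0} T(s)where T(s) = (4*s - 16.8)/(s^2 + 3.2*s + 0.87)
DC gain = T(0) = num(0)/den(0) = -16.8/0.87 = -19.31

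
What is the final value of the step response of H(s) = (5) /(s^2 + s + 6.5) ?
FVT: lim_{t→∞} y(t) = lim_{s→0} s*Y(s) where Y(s) = H(s)/s.
= lim_{s→0} H(s) = H(0) = num(0)/den(0) = 5/6.5 = 0.7692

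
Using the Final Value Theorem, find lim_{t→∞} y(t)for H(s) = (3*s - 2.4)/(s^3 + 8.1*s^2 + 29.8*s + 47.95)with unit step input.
FVT: lim_{t→∞} y(t) = lim_{s→0} s*Y(s) where Y(s) = H(s)/s.
= lim_{s→0} H(s) = H(0) = num(0)/den(0) = -2.4/47.95 = -0.05005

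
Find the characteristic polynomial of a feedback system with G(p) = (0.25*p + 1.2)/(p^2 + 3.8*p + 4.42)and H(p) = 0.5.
Characteristic poly = G_den * H_den + G_num * H_num = (p^2 + 3.8*p + 4.42) + (0.125*p + 0.6) = p^2 + 3.925*p + 5.02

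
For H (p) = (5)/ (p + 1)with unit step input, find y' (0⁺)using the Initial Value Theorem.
IVT: y'(0⁺) = lim_{p→∞} p²·Y(p) = lim_{p→∞} p·H(p).
deg(num) = 0, deg(den) = 1, relative degree = 1, so p·H(p) → (leading num)/(leading den) = 5/1 = 5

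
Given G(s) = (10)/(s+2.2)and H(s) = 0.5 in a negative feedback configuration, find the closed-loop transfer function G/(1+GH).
Closed-loop T = G/(1+GH).
Numerator: G_num * H_den = 10.
Denominator: G_den * H_den + G_num * H_num = (s + 2.2) + (5) = s + 7.2.
T(s) = (10)/(s + 7.2)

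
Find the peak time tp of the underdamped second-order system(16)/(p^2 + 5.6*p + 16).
Standard form: ωn²/(p²+2ζωn·p+ωn²) → ωn = 4, ζ = 0.7.
ωd = ωn·√(1-ζ²) = 4·√(1-0.7²) = 2.857.
tp = π/ωd = π/2.857 = 1.1 s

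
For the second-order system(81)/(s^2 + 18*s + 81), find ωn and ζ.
Standard form: ωn²/(s²+2ζωn·s+ωn²).
const=81=ωn² → ωn=9, s coeff=18=2ζωn → ζ=1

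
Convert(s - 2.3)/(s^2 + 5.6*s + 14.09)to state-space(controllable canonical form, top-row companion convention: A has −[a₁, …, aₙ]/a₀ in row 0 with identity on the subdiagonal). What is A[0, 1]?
Reachable canonical form for den = s^2 + 5.6*s + 14.09: top row of A = -[a₁,a₂,...,aₙ]/a₀, ones on the subdiagonal, zeros elsewhere.
A = [[-5.6, -14.09], [1, 0]].
A[0,1] = -14.09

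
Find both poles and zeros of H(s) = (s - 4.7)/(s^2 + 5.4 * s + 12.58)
Set denominator = 0: s^2 + 5.4*s + 12.58 = 0 → Poles: -2.7 + 2.3j, -2.7 - 2.3j
Set numerator = 0: s - 4.7 = 0 → Zeros: 4.7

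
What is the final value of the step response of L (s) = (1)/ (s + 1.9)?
FVT: lim_{t→∞} y(t) = lim_{s→0} s*Y(s) where Y(s) = L(s)/s.
= lim_{s→0} L(s) = L(0) = num(0)/den(0) = 1/1.9 = 0.5263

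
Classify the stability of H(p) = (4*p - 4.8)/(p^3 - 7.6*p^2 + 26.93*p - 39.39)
Denominator: p^3 - 7.6*p^2 + 26.93*p - 39.39 = (p - 3)(p^2 - 4.6*p + 13.13). Poles: 2.3 + 2.8j, 2.3 - 2.8j, 3. Unstable (3 pole(s) in RHP)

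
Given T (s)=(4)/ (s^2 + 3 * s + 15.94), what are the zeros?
Numerator is a nonzero constant (4) → Zeros: none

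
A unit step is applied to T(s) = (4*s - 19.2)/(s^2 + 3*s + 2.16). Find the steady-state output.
FVT: lim_{t→∞} y(t) = lim_{s→0} s*Y(s) where Y(s) = T(s)/s.
= lim_{s→0} T(s) = T(0) = num(0)/den(0) = -19.2/2.16 = -8.889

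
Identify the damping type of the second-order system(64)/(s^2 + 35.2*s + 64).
Standard form: ωn²/(s²+2ζωn·s+ωn²) gives ωn=8, ζ=2.2.
Overdamped (ζ = 2.2 > 1)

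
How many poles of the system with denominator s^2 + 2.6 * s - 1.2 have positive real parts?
s^2 + 2.6*s - 1.2 = (s - 0.4)(s + 3). Poles: -3, 0.4. RHP poles (Re>0): 1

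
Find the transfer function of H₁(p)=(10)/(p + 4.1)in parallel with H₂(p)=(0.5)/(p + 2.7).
Parallel: H = H₁ + H₂ = (n₁·d₂ + n₂·d₁)/(d₁·d₂).
n₁·d₂ = 10*p + 27. n₂·d₁ = 0.5*p + 2.05. Sum = 10.5*p + 29.05. d₁·d₂ = p^2 + 6.8*p + 11.07.
H(p) = (10.5*p + 29.05)/(p^2 + 6.8*p + 11.07)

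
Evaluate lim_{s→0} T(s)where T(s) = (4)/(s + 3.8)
DC gain = T(0) = num(0)/den(0) = 4/3.8 = 1.053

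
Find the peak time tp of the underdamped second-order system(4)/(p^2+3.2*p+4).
Standard form: ωn²/(p²+2ζωn·p+ωn²) → ωn = 2, ζ = 0.8.
ωd = ωn·√(1-ζ²) = 2·√(1-0.8²) = 1.2.
tp = π/ωd = π/1.2 = 2.618 s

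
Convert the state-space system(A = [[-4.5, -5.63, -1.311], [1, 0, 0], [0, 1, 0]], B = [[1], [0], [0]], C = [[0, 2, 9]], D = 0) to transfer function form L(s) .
L(s) = C(sI - A)⁻¹B + D.
Characteristic polynomial det(sI - A) = s^3 + 4.5*s^2 + 5.63*s + 1.311.
Numerator from C·adj(sI-A)·B + D·det(sI-A) = 2*s + 9.
L(s) = (2*s + 9)/(s^3 + 4.5*s^2 + 5.63*s + 1.311)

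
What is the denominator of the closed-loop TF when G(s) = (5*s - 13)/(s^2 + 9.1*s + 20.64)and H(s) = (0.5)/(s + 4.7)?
Characteristic poly = G_den * H_den + G_num * H_num = (s^3 + 13.8*s^2 + 63.41*s + 97.008) + (2.5*s - 6.5) = s^3 + 13.8*s^2 + 65.91*s + 90.508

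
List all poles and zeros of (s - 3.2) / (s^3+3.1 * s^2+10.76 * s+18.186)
Set denominator = 0: s^3 + 3.1*s^2 + 10.76*s + 18.186 = (s + 2.1)(s^2 + s + 8.66) = 0 → Poles: -0.5 + 2.9j, -0.5 - 2.9j, -2.1
Set numerator = 0: s - 3.2 = 0 → Zeros: 3.2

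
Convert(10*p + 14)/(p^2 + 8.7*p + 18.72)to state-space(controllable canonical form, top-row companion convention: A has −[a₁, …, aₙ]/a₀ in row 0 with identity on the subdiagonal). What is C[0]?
Reachable canonical form: C = numerator coefficients (right-aligned, zero-padded to length n).
num = 10*p + 14, C = [[10, 14]].
C[0] = 10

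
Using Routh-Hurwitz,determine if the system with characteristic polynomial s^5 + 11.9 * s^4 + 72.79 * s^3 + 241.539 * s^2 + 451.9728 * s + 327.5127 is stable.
Routh array:
s^5: [1, 72.79, 451.9728]; s^4: [11.9, 241.539, 327.5127]; s^3: [52.4926, 424.451]; s^2: [145.317, 327.5127]; s^1: [306.144]; s^0: [327.5127]
First column: [1, 11.9, 52.4926, 145.317, 306.144, 327.5127]. Sign changes = 0.
Yes, stable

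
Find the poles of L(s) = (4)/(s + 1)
Set denominator = 0: s + 1 = 0 → Poles: -1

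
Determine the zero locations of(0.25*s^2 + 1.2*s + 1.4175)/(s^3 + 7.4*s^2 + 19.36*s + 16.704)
Set numerator = 0: 0.25*s^2 + 1.2*s + 1.4175 = 0.25*(s + 2.7)(s + 2.1) = 0 → Zeros: -2.1, -2.7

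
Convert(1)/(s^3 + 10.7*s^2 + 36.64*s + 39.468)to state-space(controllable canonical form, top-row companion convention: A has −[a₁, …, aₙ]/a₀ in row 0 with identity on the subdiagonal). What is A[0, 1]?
Reachable canonical form for den = s^3 + 10.7*s^2 + 36.64*s + 39.468: top row of A = -[a₁,a₂,...,aₙ]/a₀, ones on the subdiagonal, zeros elsewhere.
A = [[-10.7, -36.64, -39.468], [1, 0, 0], [0, 1, 0]].
A[0,1] = -36.64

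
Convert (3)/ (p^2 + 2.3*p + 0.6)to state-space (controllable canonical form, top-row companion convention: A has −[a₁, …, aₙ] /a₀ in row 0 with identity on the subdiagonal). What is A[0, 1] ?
Reachable canonical form for den = p^2 + 2.3*p + 0.6: top row of A = -[a₁,a₂,...,aₙ]/a₀, ones on the subdiagonal, zeros elsewhere.
A = [[-2.3, -0.6], [1, 0]].
A[0,1] = -0.6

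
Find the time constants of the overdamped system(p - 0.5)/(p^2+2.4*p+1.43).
Overdamped: real poles at -1.1, -1.3. τ = -1/pole → τ₁ = 0.9091, τ₂ = 0.7692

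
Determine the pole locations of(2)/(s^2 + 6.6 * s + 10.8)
Set denominator = 0: s^2 + 6.6*s + 10.8 = (s + 3.6)(s + 3) = 0 → Poles: -3, -3.6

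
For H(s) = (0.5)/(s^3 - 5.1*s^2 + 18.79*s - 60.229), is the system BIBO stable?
Denominator: s^3 - 5.1*s^2 + 18.79*s - 60.229 = (s - 4.1)(s^2 - s + 14.69). Poles: 0.5 + 3.8j, 0.5 - 3.8j, 4.1. All Re(p)<0: No (unstable)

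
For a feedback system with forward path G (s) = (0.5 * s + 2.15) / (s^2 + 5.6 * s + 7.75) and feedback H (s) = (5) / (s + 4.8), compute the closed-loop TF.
Closed-loop T = G/(1+GH).
Numerator: G_num * H_den = 0.5*s^2 + 4.55*s + 10.32.
Denominator: G_den * H_den + G_num * H_num = (s^3 + 10.4*s^2 + 34.63*s + 37.2) + (2.5*s + 10.75) = s^3 + 10.4*s^2 + 37.13*s + 47.95.
T(s) = (0.5*s^2 + 4.55*s + 10.32)/(s^3 + 10.4*s^2 + 37.13*s + 47.95)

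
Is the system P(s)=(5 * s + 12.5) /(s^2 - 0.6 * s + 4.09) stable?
Denominator: s^2 - 0.6*s + 4.09. Poles: 0.3 + 2j, 0.3 - 2j. All Re(p)<0: No (unstable)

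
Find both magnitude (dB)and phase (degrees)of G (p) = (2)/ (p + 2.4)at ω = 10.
Substitute p = j*10: G(j10) = 0.0453858 - 0.189107j.
|G| = 20*log₁₀(sqrt(Re²+Im²)) = -14.22 dB.
∠G = atan2(Im, Re) = -76.50°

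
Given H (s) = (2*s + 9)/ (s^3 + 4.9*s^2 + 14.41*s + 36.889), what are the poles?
Set denominator = 0: s^3 + 4.9*s^2 + 14.41*s + 36.889 = (s + 3.7)(s^2 + 1.2*s + 9.97) = 0 → Poles: -0.6 + 3.1j, -0.6 - 3.1j, -3.7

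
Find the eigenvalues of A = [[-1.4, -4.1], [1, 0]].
Eigenvalues solve det(λI - A) = 0.
Characteristic polynomial: λ^2 + 1.4*λ + 4.1 = 0.
Roots: -0.7 + 1.9j, -0.7 - 1.9j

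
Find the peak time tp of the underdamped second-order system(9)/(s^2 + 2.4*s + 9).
Standard form: ωn²/(s²+2ζωn·s+ωn²) → ωn = 3, ζ = 0.4.
ωd = ωn·√(1-ζ²) = 3·√(1-0.4²) = 2.75.
tp = π/ωd = π/2.75 = 1.143 s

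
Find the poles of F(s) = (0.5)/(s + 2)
Set denominator = 0: s + 2 = 0 → Poles: -2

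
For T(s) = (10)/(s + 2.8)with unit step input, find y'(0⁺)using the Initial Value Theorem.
IVT: y'(0⁺) = lim_{s→∞} s²·Y(s) = lim_{s→∞} s·T(s).
deg(num) = 0, deg(den) = 1, relative degree = 1, so s·T(s) → (leading num)/(leading den) = 10/1 = 10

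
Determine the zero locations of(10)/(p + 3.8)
Numerator is a nonzero constant (10) → Zeros: none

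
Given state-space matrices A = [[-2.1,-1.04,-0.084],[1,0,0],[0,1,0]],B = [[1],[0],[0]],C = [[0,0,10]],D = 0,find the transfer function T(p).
T(p) = C(pI - A)⁻¹B + D.
Characteristic polynomial det(pI - A) = p^3 + 2.1*p^2 + 1.04*p + 0.084.
Numerator from C·adj(pI-A)·B + D·det(pI-A) = 10.
T(p) = (10)/(p^3 + 2.1*p^2 + 1.04*p + 0.084)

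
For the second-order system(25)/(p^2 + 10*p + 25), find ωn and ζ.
Standard form: ωn²/(p²+2ζωn·p+ωn²).
const=25=ωn² → ωn=5, p coeff=10=2ζωn → ζ=1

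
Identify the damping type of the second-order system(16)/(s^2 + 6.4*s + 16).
Standard form: ωn²/(s²+2ζωn·s+ωn²) gives ωn=4, ζ=0.8.
Underdamped (ζ = 0.8 < 1)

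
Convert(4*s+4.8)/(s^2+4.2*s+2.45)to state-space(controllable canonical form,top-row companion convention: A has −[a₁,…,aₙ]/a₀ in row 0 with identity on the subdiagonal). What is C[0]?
Reachable canonical form: C = numerator coefficients (right-aligned, zero-padded to length n).
num = 4*s + 4.8, C = [[4, 4.8]].
C[0] = 4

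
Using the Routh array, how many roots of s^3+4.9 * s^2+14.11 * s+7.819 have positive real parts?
Routh array:
s^3: [1, 14.11]; s^2: [4.9, 7.819]; s^1: [12.5143]; s^0: [7.819]
First column: [1, 4.9, 12.5143, 7.819]. Sign changes = RHP roots = 0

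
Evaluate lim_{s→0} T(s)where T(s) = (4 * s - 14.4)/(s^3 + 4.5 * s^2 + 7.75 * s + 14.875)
DC gain = T(0) = num(0)/den(0) = -14.4/14.875 = -0.9681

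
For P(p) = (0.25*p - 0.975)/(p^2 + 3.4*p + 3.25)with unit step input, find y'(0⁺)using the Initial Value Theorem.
IVT: y'(0⁺) = lim_{p→∞} p²·Y(p) = lim_{p→∞} p·P(p).
deg(num) = 1, deg(den) = 2, relative degree = 1, so p·P(p) → (leading num)/(leading den) = 0.25/1 = 0.25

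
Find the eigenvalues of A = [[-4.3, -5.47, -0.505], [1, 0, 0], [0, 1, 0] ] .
Eigenvalues solve det(λI - A) = 0.
Characteristic polynomial: λ^3 + 4.3*λ^2 + 5.47*λ + 0.505 = 0.
Factor: (λ + 0.1)(λ^2 + 4.2*λ + 5.05) = 0.
Roots: -0.1, -2.1 + 0.8j, -2.1 - 0.8j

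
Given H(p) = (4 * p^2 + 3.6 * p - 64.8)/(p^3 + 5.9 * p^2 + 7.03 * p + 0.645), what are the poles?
Set denominator = 0: p^3 + 5.9*p^2 + 7.03*p + 0.645 = (p + 4.3)(p + 1.5)(p + 0.1) = 0 → Poles: -0.1, -1.5, -4.3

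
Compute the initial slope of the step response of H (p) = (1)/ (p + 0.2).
IVT: y'(0⁺) = lim_{p→∞} p²·Y(p) = lim_{p→∞} p·H(p).
deg(num) = 0, deg(den) = 1, relative degree = 1, so p·H(p) → (leading num)/(leading den) = 1/1 = 1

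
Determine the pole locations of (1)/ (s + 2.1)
Set denominator = 0: s + 2.1 = 0 → Poles: -2.1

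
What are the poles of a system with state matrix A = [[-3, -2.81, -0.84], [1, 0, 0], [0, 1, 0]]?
Eigenvalues solve det(λI - A) = 0.
Characteristic polynomial: λ^3 + 3*λ^2 + 2.81*λ + 0.84 = 0.
Factor: (λ + 0.8)(λ + 1.5)(λ + 0.7) = 0.
Roots: -0.7, -0.8, -1.5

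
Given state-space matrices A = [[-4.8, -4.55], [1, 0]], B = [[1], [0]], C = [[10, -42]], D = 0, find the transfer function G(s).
G(s) = C(sI - A)⁻¹B + D.
Characteristic polynomial det(sI - A) = s^2 + 4.8*s + 4.55.
Numerator from C·adj(sI-A)·B + D·det(sI-A) = 10*s - 42.
G(s) = (10*s - 42)/(s^2 + 4.8*s + 4.55)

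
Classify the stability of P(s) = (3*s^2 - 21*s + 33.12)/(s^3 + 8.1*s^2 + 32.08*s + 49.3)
Denominator: s^3 + 8.1*s^2 + 32.08*s + 49.3 = (s + 2.9)(s^2 + 5.2*s + 17). Poles: -2.6 + 3.2j, -2.6 - 3.2j, -2.9. Stable (all poles in LHP)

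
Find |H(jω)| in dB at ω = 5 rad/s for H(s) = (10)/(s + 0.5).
Substitute s = j*5: H(j5) = 0.19802 - 1.9802j.
|H(j5)| = sqrt(Re² + Im²) = 1.99.
20*log₁₀(1.99) = 5.98 dB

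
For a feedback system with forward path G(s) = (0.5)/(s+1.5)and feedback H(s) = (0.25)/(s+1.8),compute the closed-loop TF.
Closed-loop T = G/(1+GH).
Numerator: G_num * H_den = 0.5*s + 0.9.
Denominator: G_den * H_den + G_num * H_num = (s^2 + 3.3*s + 2.7) + (0.125) = s^2 + 3.3*s + 2.825.
T(s) = (0.5*s + 0.9)/(s^2 + 3.3*s + 2.825)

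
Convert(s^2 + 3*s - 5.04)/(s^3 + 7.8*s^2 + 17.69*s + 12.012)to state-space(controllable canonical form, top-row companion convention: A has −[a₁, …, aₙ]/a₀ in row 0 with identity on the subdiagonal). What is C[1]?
Reachable canonical form: C = numerator coefficients (right-aligned, zero-padded to length n).
num = s^2 + 3*s - 5.04, C = [[1, 3, -5.04]].
C[1] = 3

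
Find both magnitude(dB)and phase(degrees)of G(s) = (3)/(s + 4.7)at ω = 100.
Substitute s = j*100: G(j100) = 0.00140689 - 0.0299339j.
|G| = 20*log₁₀(sqrt(Re²+Im²)) = -30.47 dB.
∠G = atan2(Im, Re) = -87.31°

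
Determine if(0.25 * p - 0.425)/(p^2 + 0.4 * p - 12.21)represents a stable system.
Denominator: p^2 + 0.4*p - 12.21 = (p - 3.3)(p + 3.7). Poles: -3.7, 3.3. All Re(p)<0: No (unstable)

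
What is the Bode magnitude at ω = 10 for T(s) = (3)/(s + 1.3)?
Substitute s = j*10: T(j10) = 0.0383519 - 0.295014j.
|T(j10)| = sqrt(Re² + Im²) = 0.2975.
20*log₁₀(0.2975) = -10.53 dB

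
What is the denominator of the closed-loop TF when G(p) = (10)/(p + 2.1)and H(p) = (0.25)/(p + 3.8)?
Characteristic poly = G_den * H_den + G_num * H_num = (p^2 + 5.9*p + 7.98) + (2.5) = p^2 + 5.9*p + 10.48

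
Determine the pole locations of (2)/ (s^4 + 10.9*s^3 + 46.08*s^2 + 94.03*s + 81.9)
Set denominator = 0: s^4 + 10.9*s^3 + 46.08*s^2 + 94.03*s + 81.9 = (s + 3.5)(s + 3.6)(s^2 + 3.8*s + 6.5) = 0 → Poles: -1.9 + 1.7j, -1.9 - 1.7j, -3.5, -3.6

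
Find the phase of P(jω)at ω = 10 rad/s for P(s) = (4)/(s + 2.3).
Substitute s = j*10: P(j10) = 0.0873777 - 0.379903j.
∠P(j10) = atan2(Im, Re) = atan2(-0.379903, 0.0873777) = -77.05°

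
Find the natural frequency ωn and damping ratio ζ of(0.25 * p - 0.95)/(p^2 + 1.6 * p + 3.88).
Underdamped: complex pole -0.8 + 1.8j. ωn = |pole| = 1.97, ζ = -Re(pole)/ωn = 0.4061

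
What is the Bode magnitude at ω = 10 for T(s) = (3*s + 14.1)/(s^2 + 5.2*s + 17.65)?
Substitute s = j*10: T(j10) = 0.0420499 - 0.337746j.
|T(j10)| = sqrt(Re² + Im²) = 0.3404.
20*log₁₀(0.3404) = -9.36 dB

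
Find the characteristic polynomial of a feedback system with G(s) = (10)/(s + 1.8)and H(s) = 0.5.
Characteristic poly = G_den * H_den + G_num * H_num = (s + 1.8) + (5) = s + 6.8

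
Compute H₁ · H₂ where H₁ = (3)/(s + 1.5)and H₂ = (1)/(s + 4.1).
Series: H = H₁ · H₂ = (n₁·n₂)/(d₁·d₂).
Num: n₁·n₂ = 3. Den: d₁·d₂ = s^2 + 5.6*s + 6.15.
H(s) = (3)/(s^2 + 5.6*s + 6.15)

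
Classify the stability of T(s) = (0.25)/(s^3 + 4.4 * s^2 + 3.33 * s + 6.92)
Denominator: s^3 + 4.4*s^2 + 3.33*s + 6.92 = (s + 4)(s^2 + 0.4*s + 1.73). Poles: -0.2 + 1.3j, -0.2 - 1.3j, -4. Stable (all poles in LHP)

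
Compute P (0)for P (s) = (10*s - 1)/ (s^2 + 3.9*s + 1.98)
DC gain = P(0) = num(0)/den(0) = -1/1.98 = -0.5051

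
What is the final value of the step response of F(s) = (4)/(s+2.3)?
FVT: lim_{t→∞} y(t) = lim_{s→0} s*Y(s) where Y(s) = F(s)/s.
= lim_{s→0} F(s) = F(0) = num(0)/den(0) = 4/2.3 = 1.739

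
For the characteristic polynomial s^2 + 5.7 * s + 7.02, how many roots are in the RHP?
s^2 + 5.7*s + 7.02 = (s + 3.9)(s + 1.8). Poles: -1.8, -3.9. RHP poles (Re>0): 0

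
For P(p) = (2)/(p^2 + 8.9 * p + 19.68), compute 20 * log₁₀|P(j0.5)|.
Substitute p = j*0.5: P(j0.5) = 0.0978035 - 0.0223997j.
|P(j0.5)| = sqrt(Re² + Im²) = 0.1003.
20*log₁₀(0.1003) = -19.97 dB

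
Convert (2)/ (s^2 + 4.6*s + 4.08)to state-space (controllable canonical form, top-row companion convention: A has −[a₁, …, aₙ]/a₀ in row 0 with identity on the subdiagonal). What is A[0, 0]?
Reachable canonical form for den = s^2 + 4.6*s + 4.08: top row of A = -[a₁,a₂,...,aₙ]/a₀, ones on the subdiagonal, zeros elsewhere.
A = [[-4.6, -4.08], [1, 0]].
A[0,0] = -4.6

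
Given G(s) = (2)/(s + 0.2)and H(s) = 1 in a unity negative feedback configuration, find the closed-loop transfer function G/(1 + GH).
Closed-loop T = G/(1+GH).
Numerator: G_num * H_den = 2.
Denominator: G_den * H_den + G_num * H_num = (s + 0.2) + (2) = s + 2.2.
T(s) = (2)/(s + 2.2)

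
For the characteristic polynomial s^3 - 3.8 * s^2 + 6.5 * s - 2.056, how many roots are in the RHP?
s^3 - 3.8*s^2 + 6.5*s - 2.056 = (s - 0.4)(s^2 - 3.4*s + 5.14). Poles: 0.4, 1.7 + 1.5j, 1.7 - 1.5j. RHP poles (Re>0): 3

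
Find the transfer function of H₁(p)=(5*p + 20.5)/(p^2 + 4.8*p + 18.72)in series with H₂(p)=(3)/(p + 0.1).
Series: H = H₁ · H₂ = (n₁·n₂)/(d₁·d₂).
Num: n₁·n₂ = 15*p + 61.5. Den: d₁·d₂ = p^3 + 4.9*p^2 + 19.2*p + 1.872.
H(p) = (15*p + 61.5)/(p^3 + 4.9*p^2 + 19.2*p + 1.872)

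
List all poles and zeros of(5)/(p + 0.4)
Set denominator = 0: p + 0.4 = 0 → Poles: -0.4
Numerator is a nonzero constant (5) → Zeros: none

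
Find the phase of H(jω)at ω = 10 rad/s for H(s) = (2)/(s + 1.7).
Substitute s = j*10: H(j10) = 0.033045 - 0.194382j.
∠H(j10) = atan2(Im, Re) = atan2(-0.194382, 0.033045) = -80.35°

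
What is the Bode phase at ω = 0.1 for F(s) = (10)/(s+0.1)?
Substitute s = j*0.1: F(j0.1) = 50 - 50j.
∠F(j0.1) = atan2(Im, Re) = atan2(-50, 50) = -45.00°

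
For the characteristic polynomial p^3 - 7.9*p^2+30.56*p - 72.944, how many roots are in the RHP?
p^3 - 7.9*p^2 + 30.56*p - 72.944 = (p - 4.7)(p^2 - 3.2*p + 15.52). Poles: 1.6 + 3.6j, 1.6 - 3.6j, 4.7. RHP poles (Re>0): 3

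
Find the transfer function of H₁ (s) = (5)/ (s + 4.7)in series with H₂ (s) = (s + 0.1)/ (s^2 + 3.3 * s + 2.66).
Series: H = H₁ · H₂ = (n₁·n₂)/(d₁·d₂).
Num: n₁·n₂ = 5*s + 0.5. Den: d₁·d₂ = s^3 + 8*s^2 + 18.17*s + 12.502.
H(s) = (5*s + 0.5)/(s^3 + 8*s^2 + 18.17*s + 12.502)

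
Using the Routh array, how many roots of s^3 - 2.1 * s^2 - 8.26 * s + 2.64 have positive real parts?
Routh array:
s^3: [1, -8.26]; s^2: [-2.1, 2.64]; s^1: [-7.00286]; s^0: [2.64]
First column: [1, -2.1, -7.00286, 2.64]. Sign changes = RHP roots = 2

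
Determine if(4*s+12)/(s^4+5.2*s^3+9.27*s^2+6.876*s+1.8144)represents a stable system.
Denominator: s^4 + 5.2*s^3 + 9.27*s^2 + 6.876*s + 1.8144 = (s + 0.9)(s + 2.4)(s + 1.2)(s + 0.7). Poles: -0.7, -0.9, -1.2, -2.4. All Re(p)<0: Yes (stable)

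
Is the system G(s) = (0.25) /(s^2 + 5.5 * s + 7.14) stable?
Denominator: s^2 + 5.5*s + 7.14 = (s + 3.4)(s + 2.1). Poles: -2.1, -3.4. All Re(p)<0: Yes (stable)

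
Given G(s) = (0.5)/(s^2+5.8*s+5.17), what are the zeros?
Numerator is a nonzero constant (0.5) → Zeros: none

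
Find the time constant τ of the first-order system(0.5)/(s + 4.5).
First-order system: τ = -1/pole. Pole = -4.5. τ = -1/(-4.5) = 0.2222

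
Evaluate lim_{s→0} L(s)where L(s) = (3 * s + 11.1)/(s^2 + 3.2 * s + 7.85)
DC gain = L(0) = num(0)/den(0) = 11.1/7.85 = 1.414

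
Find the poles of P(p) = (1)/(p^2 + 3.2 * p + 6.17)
Set denominator = 0: p^2 + 3.2*p + 6.17 = 0 → Poles: -1.6 + 1.9j, -1.6 - 1.9j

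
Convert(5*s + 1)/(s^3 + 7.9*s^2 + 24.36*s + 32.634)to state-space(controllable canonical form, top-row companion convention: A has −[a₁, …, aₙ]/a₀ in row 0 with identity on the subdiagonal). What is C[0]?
Reachable canonical form: C = numerator coefficients (right-aligned, zero-padded to length n).
num = 5*s + 1, C = [[0, 5, 1]].
C[0] = 0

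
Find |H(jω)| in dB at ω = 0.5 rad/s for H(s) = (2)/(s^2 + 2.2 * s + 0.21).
Substitute s = j*0.5: H(j0.5) = -0.0660284 - 1.81578j.
|H(j0.5)| = sqrt(Re² + Im²) = 1.817.
20*log₁₀(1.817) = 5.19 dB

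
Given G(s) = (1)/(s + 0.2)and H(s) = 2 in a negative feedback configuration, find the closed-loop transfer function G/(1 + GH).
Closed-loop T = G/(1+GH).
Numerator: G_num * H_den = 1.
Denominator: G_den * H_den + G_num * H_num = (s + 0.2) + (2) = s + 2.2.
T(s) = (1)/(s + 2.2)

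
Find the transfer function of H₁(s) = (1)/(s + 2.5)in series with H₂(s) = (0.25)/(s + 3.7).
Series: H = H₁ · H₂ = (n₁·n₂)/(d₁·d₂).
Num: n₁·n₂ = 0.25. Den: d₁·d₂ = s^2 + 6.2*s + 9.25.
H(s) = (0.25)/(s^2 + 6.2*s + 9.25)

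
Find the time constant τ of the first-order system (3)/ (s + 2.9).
First-order system: τ = -1/pole. Pole = -2.9. τ = -1/(-2.9) = 0.3448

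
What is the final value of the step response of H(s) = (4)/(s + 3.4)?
FVT: lim_{t→∞} y(t) = lim_{s→0} s*Y(s) where Y(s) = H(s)/s.
= lim_{s→0} H(s) = H(0) = num(0)/den(0) = 4/3.4 = 1.176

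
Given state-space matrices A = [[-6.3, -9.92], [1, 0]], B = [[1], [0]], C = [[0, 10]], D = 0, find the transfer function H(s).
H(s) = C(sI - A)⁻¹B + D.
Characteristic polynomial det(sI - A) = s^2 + 6.3*s + 9.92.
Numerator from C·adj(sI-A)·B + D·det(sI-A) = 10.
H(s) = (10)/(s^2 + 6.3*s + 9.92)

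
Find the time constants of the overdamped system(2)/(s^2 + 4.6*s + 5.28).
Overdamped: real poles at -2.4, -2.2. τ = -1/pole → τ₁ = 0.4167, τ₂ = 0.4545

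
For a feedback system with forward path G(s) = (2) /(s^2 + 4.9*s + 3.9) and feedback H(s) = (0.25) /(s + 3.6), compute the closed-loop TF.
Closed-loop T = G/(1+GH).
Numerator: G_num * H_den = 2*s + 7.2.
Denominator: G_den * H_den + G_num * H_num = (s^3 + 8.5*s^2 + 21.54*s + 14.04) + (0.5) = s^3 + 8.5*s^2 + 21.54*s + 14.54.
T(s) = (2*s + 7.2)/(s^3 + 8.5*s^2 + 21.54*s + 14.54)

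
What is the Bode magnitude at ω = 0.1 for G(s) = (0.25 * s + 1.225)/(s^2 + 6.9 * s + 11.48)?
Substitute s = j*0.1: G(j0.1) = 0.106546 - 0.00422987j.
|G(j0.1)| = sqrt(Re² + Im²) = 0.1066.
20*log₁₀(0.1066) = -19.44 dB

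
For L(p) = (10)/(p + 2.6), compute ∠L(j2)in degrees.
Substitute p = j*2: L(j2) = 2.41636 - 1.85874j.
∠L(j2) = atan2(Im, Re) = atan2(-1.85874, 2.41636) = -37.57°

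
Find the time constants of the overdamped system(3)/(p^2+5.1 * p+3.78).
Overdamped: real poles at -0.9, -4.2. τ = -1/pole → τ₁ = 1.111, τ₂ = 0.2381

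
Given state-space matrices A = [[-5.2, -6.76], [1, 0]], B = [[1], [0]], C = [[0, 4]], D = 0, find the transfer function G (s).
G(s) = C(sI - A)⁻¹B + D.
Characteristic polynomial det(sI - A) = s^2 + 5.2*s + 6.76.
Numerator from C·adj(sI-A)·B + D·det(sI-A) = 4.
G(s) = (4)/(s^2 + 5.2*s + 6.76)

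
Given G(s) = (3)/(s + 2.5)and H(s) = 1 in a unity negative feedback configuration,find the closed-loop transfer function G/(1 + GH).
Closed-loop T = G/(1+GH).
Numerator: G_num * H_den = 3.
Denominator: G_den * H_den + G_num * H_num = (s + 2.5) + (3) = s + 5.5.
T(s) = (3)/(s + 5.5)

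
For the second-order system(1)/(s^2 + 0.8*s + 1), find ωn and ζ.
Standard form: ωn²/(s²+2ζωn·s+ωn²).
const=1=ωn² → ωn=1, s coeff=0.8=2ζωn → ζ=0.4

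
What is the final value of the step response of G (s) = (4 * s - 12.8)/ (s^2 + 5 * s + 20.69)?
FVT: lim_{t→∞} y(t) = lim_{s→0} s*Y(s) where Y(s) = G(s)/s.
= lim_{s→0} G(s) = G(0) = num(0)/den(0) = -12.8/20.69 = -0.6187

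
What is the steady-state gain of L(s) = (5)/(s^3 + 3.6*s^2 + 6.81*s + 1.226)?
DC gain = L(0) = num(0)/den(0) = 5/1.226 = 4.078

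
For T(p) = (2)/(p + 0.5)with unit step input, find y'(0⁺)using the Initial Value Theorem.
IVT: y'(0⁺) = lim_{p→∞} p²·Y(p) = lim_{p→∞} p·T(p).
deg(num) = 0, deg(den) = 1, relative degree = 1, so p·T(p) → (leading num)/(leading den) = 2/1 = 2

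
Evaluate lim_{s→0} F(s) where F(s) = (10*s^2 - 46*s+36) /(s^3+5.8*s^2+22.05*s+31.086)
DC gain = F(0) = num(0)/den(0) = 36/31.086 = 1.158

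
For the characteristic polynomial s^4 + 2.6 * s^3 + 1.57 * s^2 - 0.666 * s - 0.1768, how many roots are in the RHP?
s^4 + 2.6*s^3 + 1.57*s^2 - 0.666*s - 0.1768 = (s - 0.4)(s + 0.2)(s^2 + 2.8*s + 2.21). Poles: -0.2, -1.4 + 0.5j, -1.4 - 0.5j, 0.4. RHP poles (Re>0): 1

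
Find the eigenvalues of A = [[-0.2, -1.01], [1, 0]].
Eigenvalues solve det(λI - A) = 0.
Characteristic polynomial: λ^2 + 0.2*λ + 1.01 = 0.
Roots: -0.1 + 1j, -0.1 - 1j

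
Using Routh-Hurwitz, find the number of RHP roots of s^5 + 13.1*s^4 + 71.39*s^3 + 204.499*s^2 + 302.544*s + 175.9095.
Routh array:
s^5: [1, 71.39, 302.544]; s^4: [13.1, 204.499, 175.9095]; s^3: [55.7794, 289.116]; s^2: [136.599, 175.9095]; s^1: [217.284]; s^0: [175.9095]
First column: [1, 13.1, 55.7794, 136.599, 217.284, 175.9095]. Sign changes = RHP roots = 0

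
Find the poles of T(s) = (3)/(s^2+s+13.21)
Set denominator = 0: s^2 + s + 13.21 = 0 → Poles: -0.5 + 3.6j, -0.5 - 3.6j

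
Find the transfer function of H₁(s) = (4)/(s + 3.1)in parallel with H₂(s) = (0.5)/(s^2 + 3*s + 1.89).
Parallel: H = H₁ + H₂ = (n₁·d₂ + n₂·d₁)/(d₁·d₂).
n₁·d₂ = 4*s^2 + 12*s + 7.56. n₂·d₁ = 0.5*s + 1.55. Sum = 4*s^2 + 12.5*s + 9.11. d₁·d₂ = s^3 + 6.1*s^2 + 11.19*s + 5.859.
H(s) = (4*s^2 + 12.5*s + 9.11)/(s^3 + 6.1*s^2 + 11.19*s + 5.859)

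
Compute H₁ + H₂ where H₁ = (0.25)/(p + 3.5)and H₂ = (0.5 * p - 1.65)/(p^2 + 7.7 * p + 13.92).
Parallel: H = H₁ + H₂ = (n₁·d₂ + n₂·d₁)/(d₁·d₂).
n₁·d₂ = 0.25*p^2 + 1.925*p + 3.48. n₂·d₁ = 0.5*p^2 + 0.1*p - 5.775. Sum = 0.75*p^2 + 2.025*p - 2.295. d₁·d₂ = p^3 + 11.2*p^2 + 40.87*p + 48.72.
H(p) = (0.75*p^2 + 2.025*p - 2.295)/(p^3 + 11.2*p^2 + 40.87*p + 48.72)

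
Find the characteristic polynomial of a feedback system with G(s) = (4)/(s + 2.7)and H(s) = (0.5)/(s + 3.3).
Characteristic poly = G_den * H_den + G_num * H_num = (s^2 + 6*s + 8.91) + (2) = s^2 + 6*s + 10.91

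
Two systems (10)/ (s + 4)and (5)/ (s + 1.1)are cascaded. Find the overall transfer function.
Series: H = H₁ · H₂ = (n₁·n₂)/(d₁·d₂).
Num: n₁·n₂ = 50. Den: d₁·d₂ = s^2 + 5.1*s + 4.4.
H(s) = (50)/(s^2 + 5.1*s + 4.4)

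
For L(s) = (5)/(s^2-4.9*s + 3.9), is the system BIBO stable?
Denominator: s^2 - 4.9*s + 3.9 = (s - 1)(s - 3.9). Poles: 1, 3.9. All Re(p)<0: No (unstable)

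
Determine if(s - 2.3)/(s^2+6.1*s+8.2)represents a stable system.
Denominator: s^2 + 6.1*s + 8.2 = (s + 2)(s + 4.1). Poles: -2, -4.1. All Re(p)<0: Yes (stable)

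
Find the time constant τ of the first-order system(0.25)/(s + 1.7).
First-order system: τ = -1/pole. Pole = -1.7. τ = -1/(-1.7) = 0.5882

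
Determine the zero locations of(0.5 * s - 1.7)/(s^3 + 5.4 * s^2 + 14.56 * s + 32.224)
Set numerator = 0: 0.5*s - 1.7 = 0 → Zeros: 3.4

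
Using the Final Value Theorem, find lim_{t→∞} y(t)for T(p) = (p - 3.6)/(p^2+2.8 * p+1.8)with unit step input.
FVT: lim_{t→∞} y(t) = lim_{p→0} p*Y(p) where Y(p) = T(p)/p.
= lim_{p→0} T(p) = T(0) = num(0)/den(0) = -3.6/1.8 = -2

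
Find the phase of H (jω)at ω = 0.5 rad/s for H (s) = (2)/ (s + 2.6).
Substitute s = j*0.5: H(j0.5) = 0.741797 - 0.142653j.
∠H(j0.5) = atan2(Im, Re) = atan2(-0.142653, 0.741797) = -10.89°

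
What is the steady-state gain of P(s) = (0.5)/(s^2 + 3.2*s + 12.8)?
DC gain = P(0) = num(0)/den(0) = 0.5/12.8 = 0.03906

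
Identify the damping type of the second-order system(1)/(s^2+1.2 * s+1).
Standard form: ωn²/(s²+2ζωn·s+ωn²) gives ωn=1, ζ=0.6.
Underdamped (ζ = 0.6 < 1)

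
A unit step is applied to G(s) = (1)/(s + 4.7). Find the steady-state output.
FVT: lim_{t→∞} y(t) = lim_{s→0} s*Y(s) where Y(s) = G(s)/s.
= lim_{s→0} G(s) = G(0) = num(0)/den(0) = 1/4.7 = 0.2128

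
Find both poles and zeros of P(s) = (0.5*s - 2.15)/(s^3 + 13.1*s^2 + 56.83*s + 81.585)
Set denominator = 0: s^3 + 13.1*s^2 + 56.83*s + 81.585 = (s + 3.7)(s + 4.9)(s + 4.5) = 0 → Poles: -3.7, -4.5, -4.9
Set numerator = 0: 0.5*s - 2.15 = 0 → Zeros: 4.3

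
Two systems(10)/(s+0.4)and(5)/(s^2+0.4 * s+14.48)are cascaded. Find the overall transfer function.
Series: H = H₁ · H₂ = (n₁·n₂)/(d₁·d₂).
Num: n₁·n₂ = 50. Den: d₁·d₂ = s^3 + 0.8*s^2 + 14.64*s + 5.792.
H(s) = (50)/(s^3 + 0.8*s^2 + 14.64*s + 5.792)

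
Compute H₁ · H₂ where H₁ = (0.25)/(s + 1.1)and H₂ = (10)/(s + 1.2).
Series: H = H₁ · H₂ = (n₁·n₂)/(d₁·d₂).
Num: n₁·n₂ = 2.5. Den: d₁·d₂ = s^2 + 2.3*s + 1.32.
H(s) = (2.5)/(s^2 + 2.3*s + 1.32)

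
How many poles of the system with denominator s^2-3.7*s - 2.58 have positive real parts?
s^2 - 3.7*s - 2.58 = (s - 4.3)(s + 0.6). Poles: -0.6, 4.3. RHP poles (Re>0): 1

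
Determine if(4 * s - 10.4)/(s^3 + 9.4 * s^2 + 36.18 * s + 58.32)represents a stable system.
Denominator: s^3 + 9.4*s^2 + 36.18*s + 58.32 = (s + 4)(s^2 + 5.4*s + 14.58). Poles: -2.7 + 2.7j, -2.7 - 2.7j, -4. All Re(p)<0: Yes (stable)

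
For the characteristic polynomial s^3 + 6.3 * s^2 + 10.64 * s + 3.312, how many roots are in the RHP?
s^3 + 6.3*s^2 + 10.64*s + 3.312 = (s + 2.3)(s + 0.4)(s + 3.6). Poles: -0.4, -2.3, -3.6. RHP poles (Re>0): 0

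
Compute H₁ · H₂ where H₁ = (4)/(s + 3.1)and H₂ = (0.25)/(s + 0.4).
Series: H = H₁ · H₂ = (n₁·n₂)/(d₁·d₂).
Num: n₁·n₂ = 1. Den: d₁·d₂ = s^2 + 3.5*s + 1.24.
H(s) = (1)/(s^2 + 3.5*s + 1.24)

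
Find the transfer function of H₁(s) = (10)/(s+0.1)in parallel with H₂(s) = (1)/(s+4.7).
Parallel: H = H₁ + H₂ = (n₁·d₂ + n₂·d₁)/(d₁·d₂).
n₁·d₂ = 10*s + 47. n₂·d₁ = s + 0.1. Sum = 11*s + 47.1. d₁·d₂ = s^2 + 4.8*s + 0.47.
H(s) = (11*s + 47.1)/(s^2 + 4.8*s + 0.47)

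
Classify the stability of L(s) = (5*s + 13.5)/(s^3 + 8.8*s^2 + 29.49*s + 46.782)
Denominator: s^3 + 8.8*s^2 + 29.49*s + 46.782 = (s + 4.6)(s^2 + 4.2*s + 10.17). Poles: -2.1 + 2.4j, -2.1 - 2.4j, -4.6. Stable (all poles in LHP)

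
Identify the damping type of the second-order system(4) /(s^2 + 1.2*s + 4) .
Standard form: ωn²/(s²+2ζωn·s+ωn²) gives ωn=2, ζ=0.3.
Underdamped (ζ = 0.3 < 1)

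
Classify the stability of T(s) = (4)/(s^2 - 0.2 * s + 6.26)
Denominator: s^2 - 0.2*s + 6.26. Poles: 0.1 + 2.5j, 0.1 - 2.5j. Unstable (2 pole(s) in RHP)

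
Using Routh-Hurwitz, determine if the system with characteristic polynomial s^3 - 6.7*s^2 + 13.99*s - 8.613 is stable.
Routh array:
s^3: [1, 13.99]; s^2: [-6.7, -8.613]; s^1: [12.7045]; s^0: [-8.613]
First column: [1, -6.7, 12.7045, -8.613]. Sign changes = 3.
No, unstable (3 RHP root(s))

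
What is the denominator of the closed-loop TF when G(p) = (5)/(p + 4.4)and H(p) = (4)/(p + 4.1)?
Characteristic poly = G_den * H_den + G_num * H_num = (p^2 + 8.5*p + 18.04) + (20) = p^2 + 8.5*p + 38.04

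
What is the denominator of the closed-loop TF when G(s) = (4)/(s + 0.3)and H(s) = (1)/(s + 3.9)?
Characteristic poly = G_den * H_den + G_num * H_num = (s^2 + 4.2*s + 1.17) + (4) = s^2 + 4.2*s + 5.17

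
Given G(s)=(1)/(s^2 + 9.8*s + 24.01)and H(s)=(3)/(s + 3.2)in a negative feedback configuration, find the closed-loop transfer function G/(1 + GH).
Closed-loop T = G/(1+GH).
Numerator: G_num * H_den = s + 3.2.
Denominator: G_den * H_den + G_num * H_num = (s^3 + 13*s^2 + 55.37*s + 76.832) + (3) = s^3 + 13*s^2 + 55.37*s + 79.832.
T(s) = (s + 3.2)/(s^3 + 13*s^2 + 55.37*s + 79.832)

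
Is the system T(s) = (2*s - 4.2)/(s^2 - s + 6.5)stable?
Denominator: s^2 - s + 6.5. Poles: 0.5 + 2.5j, 0.5 - 2.5j. All Re(p)<0: No (unstable)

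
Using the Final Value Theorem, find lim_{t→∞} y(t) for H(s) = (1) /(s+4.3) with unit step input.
FVT: lim_{t→∞} y(t) = lim_{s→0} s*Y(s) where Y(s) = H(s)/s.
= lim_{s→0} H(s) = H(0) = num(0)/den(0) = 1/4.3 = 0.2326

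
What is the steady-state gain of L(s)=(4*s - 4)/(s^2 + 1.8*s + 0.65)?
DC gain = L(0) = num(0)/den(0) = -4/0.65 = -6.154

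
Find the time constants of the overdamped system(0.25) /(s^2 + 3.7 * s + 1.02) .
Overdamped: real poles at -0.3, -3.4. τ = -1/pole → τ₁ = 3.333, τ₂ = 0.2941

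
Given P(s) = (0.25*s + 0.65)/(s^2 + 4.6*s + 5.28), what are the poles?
Set denominator = 0: s^2 + 4.6*s + 5.28 = (s + 2.2)(s + 2.4) = 0 → Poles: -2.2, -2.4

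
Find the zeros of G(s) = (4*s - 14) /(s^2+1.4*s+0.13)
Set numerator = 0: 4*s - 14 = 0 → Zeros: 3.5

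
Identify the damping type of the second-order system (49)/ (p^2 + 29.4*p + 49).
Standard form: ωn²/(p²+2ζωn·p+ωn²) gives ωn=7, ζ=2.1.
Overdamped (ζ = 2.1 > 1)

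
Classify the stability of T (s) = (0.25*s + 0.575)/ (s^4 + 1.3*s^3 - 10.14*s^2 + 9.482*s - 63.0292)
Denominator: s^4 + 1.3*s^3 - 10.14*s^2 + 9.482*s - 63.0292 = (s + 4.6)(s - 3.1)(s^2 - 0.2*s + 4.42). Poles: -4.6, 0.1 + 2.1j, 0.1 - 2.1j, 3.1. Unstable (3 pole(s) in RHP)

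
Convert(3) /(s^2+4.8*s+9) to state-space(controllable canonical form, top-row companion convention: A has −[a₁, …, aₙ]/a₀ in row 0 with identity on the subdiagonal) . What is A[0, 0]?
Reachable canonical form for den = s^2 + 4.8*s + 9: top row of A = -[a₁,a₂,...,aₙ]/a₀, ones on the subdiagonal, zeros elsewhere.
A = [[-4.8, -9], [1, 0]].
A[0,0] = -4.8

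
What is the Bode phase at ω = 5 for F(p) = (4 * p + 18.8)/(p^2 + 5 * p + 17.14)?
Substitute p = j*5: F(j5) = 0.512875 - 0.913248j.
∠F(j5) = atan2(Im, Re) = atan2(-0.913248, 0.512875) = -60.68°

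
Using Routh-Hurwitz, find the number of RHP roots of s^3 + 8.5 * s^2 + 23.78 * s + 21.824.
Routh array:
s^3: [1, 23.78]; s^2: [8.5, 21.824]; s^1: [21.2125]; s^0: [21.824]
First column: [1, 8.5, 21.2125, 21.824]. Sign changes = RHP roots = 0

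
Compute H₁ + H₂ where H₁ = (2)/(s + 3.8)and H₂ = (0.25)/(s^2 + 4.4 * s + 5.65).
Parallel: H = H₁ + H₂ = (n₁·d₂ + n₂·d₁)/(d₁·d₂).
n₁·d₂ = 2*s^2 + 8.8*s + 11.3. n₂·d₁ = 0.25*s + 0.95. Sum = 2*s^2 + 9.05*s + 12.25. d₁·d₂ = s^3 + 8.2*s^2 + 22.37*s + 21.47.
H(s) = (2*s^2 + 9.05*s + 12.25)/(s^3 + 8.2*s^2 + 22.37*s + 21.47)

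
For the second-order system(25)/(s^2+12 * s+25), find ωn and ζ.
Standard form: ωn²/(s²+2ζωn·s+ωn²).
const=25=ωn² → ωn=5, s coeff=12=2ζωn → ζ=1.2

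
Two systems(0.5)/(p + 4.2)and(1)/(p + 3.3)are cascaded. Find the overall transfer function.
Series: H = H₁ · H₂ = (n₁·n₂)/(d₁·d₂).
Num: n₁·n₂ = 0.5. Den: d₁·d₂ = p^2 + 7.5*p + 13.86.
H(p) = (0.5)/(p^2 + 7.5*p + 13.86)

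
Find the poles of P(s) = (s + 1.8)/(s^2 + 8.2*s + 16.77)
Set denominator = 0: s^2 + 8.2*s + 16.77 = (s + 3.9)(s + 4.3) = 0 → Poles: -3.9, -4.3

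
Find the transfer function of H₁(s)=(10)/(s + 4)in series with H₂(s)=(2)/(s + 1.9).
Series: H = H₁ · H₂ = (n₁·n₂)/(d₁·d₂).
Num: n₁·n₂ = 20. Den: d₁·d₂ = s^2 + 5.9*s + 7.6.
H(s) = (20)/(s^2 + 5.9*s + 7.6)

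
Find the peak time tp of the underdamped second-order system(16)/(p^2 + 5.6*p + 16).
Standard form: ωn²/(p²+2ζωn·p+ωn²) → ωn = 4, ζ = 0.7.
ωd = ωn·√(1-ζ²) = 4·√(1-0.7²) = 2.857.
tp = π/ωd = π/2.857 = 1.1 s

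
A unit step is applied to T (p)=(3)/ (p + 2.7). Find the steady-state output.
FVT: lim_{t→∞} y(t) = lim_{p→0} p*Y(p) where Y(p) = T(p)/p.
= lim_{p→0} T(p) = T(0) = num(0)/den(0) = 3/2.7 = 1.111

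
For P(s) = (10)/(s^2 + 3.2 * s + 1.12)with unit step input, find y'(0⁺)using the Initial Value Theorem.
IVT: y'(0⁺) = lim_{s→∞} s²·Y(s) = lim_{s→∞} s·P(s).
deg(num) = 0, deg(den) = 2, relative degree = 2 ≥ 2, so s·P(s) → 0. Initial slope = 0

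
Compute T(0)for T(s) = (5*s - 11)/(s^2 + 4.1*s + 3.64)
DC gain = T(0) = num(0)/den(0) = -11/3.64 = -3.022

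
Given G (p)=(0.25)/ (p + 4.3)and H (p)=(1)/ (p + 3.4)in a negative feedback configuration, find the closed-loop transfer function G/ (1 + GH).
Closed-loop T = G/(1+GH).
Numerator: G_num * H_den = 0.25*p + 0.85.
Denominator: G_den * H_den + G_num * H_num = (p^2 + 7.7*p + 14.62) + (0.25) = p^2 + 7.7*p + 14.87.
T(p) = (0.25*p + 0.85)/(p^2 + 7.7*p + 14.87)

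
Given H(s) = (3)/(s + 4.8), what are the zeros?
Numerator is a nonzero constant (3) → Zeros: none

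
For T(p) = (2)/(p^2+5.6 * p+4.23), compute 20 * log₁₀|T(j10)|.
Substitute p = j*10: T(j10) = -0.0155624 - 0.00909985j.
|T(j10)| = sqrt(Re² + Im²) = 0.01803.
20*log₁₀(0.01803) = -34.88 dB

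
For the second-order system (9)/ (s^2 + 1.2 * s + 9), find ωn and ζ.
Standard form: ωn²/(s²+2ζωn·s+ωn²).
const=9=ωn² → ωn=3, s coeff=1.2=2ζωn → ζ=0.2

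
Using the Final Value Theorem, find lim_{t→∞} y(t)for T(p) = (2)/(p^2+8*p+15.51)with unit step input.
FVT: lim_{t→∞} y(t) = lim_{p→0} p*Y(p) where Y(p) = T(p)/p.
= lim_{p→0} T(p) = T(0) = num(0)/den(0) = 2/15.51 = 0.1289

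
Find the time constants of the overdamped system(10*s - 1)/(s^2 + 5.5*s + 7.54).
Overdamped: real poles at -2.9, -2.6. τ = -1/pole → τ₁ = 0.3448, τ₂ = 0.3846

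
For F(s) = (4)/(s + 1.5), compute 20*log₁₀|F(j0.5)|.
Substitute s = j*0.5: F(j0.5) = 2.4 - 0.8j.
|F(j0.5)| = sqrt(Re² + Im²) = 2.53.
20*log₁₀(2.53) = 8.06 dB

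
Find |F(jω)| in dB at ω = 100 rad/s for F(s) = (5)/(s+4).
Substitute s = j*100: F(j100) = 0.00199681 - 0.0499201j.
|F(j100)| = sqrt(Re² + Im²) = 0.04996.
20*log₁₀(0.04996) = -26.03 dB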